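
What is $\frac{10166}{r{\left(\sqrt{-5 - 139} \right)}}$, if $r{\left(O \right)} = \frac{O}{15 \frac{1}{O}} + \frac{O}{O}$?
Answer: $- \frac{50830}{43} \approx -1182.1$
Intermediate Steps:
$r{\left(O \right)} = 1 + \frac{O^{2}}{15}$ ($r{\left(O \right)} = O \frac{O}{15} + 1 = \frac{O^{2}}{15} + 1 = 1 + \frac{O^{2}}{15}$)
$\frac{10166}{r{\left(\sqrt{-5 - 139} \right)}} = \frac{10166}{1 + \frac{\left(\sqrt{-5 - 139}\right)^{2}}{15}} = \frac{10166}{1 + \frac{\left(\sqrt{-144}\right)^{2}}{15}} = \frac{10166}{1 + \frac{\left(12 i\right)^{2}}{15}} = \frac{10166}{1 + \frac{1}{15} \left(-144\right)} = \frac{10166}{1 - \frac{48}{5}} = \frac{10166}{- \frac{43}{5}} = 10166 \left(- \frac{5}{43}\right) = - \frac{50830}{43}$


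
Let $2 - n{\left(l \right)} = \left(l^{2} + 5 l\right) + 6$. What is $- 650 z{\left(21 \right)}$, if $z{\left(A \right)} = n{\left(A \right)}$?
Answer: $357500$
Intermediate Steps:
$n{\left(l \right)} = -4 - l^{2} - 5 l$ ($n{\left(l \right)} = 2 - \left(\left(l^{2} + 5 l\right) + 6\right) = 2 - \left(6 + l^{2} + 5 l\right) = -4 - l^{2} - 5 l$)
$z{\left(A \right)} = -4 - A^{2} - 5 A$
$- 650 z{\left(21 \right)} = - 650 \left(-4 - 21^{2} - 105\right) = - 650 \left(-4 - 441 - 105\right) = \left(-650\right) \left(-550\right) = 357500$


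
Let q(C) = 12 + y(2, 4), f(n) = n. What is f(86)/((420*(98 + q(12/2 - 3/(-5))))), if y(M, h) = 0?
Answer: 43/23100 ≈ 0.0018615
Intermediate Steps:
q(C) = 12 (q(C) = 12 + 0 = 12)
f(86)/((420*(98 + q(12/2 - 3/(-5))))) = 86/((420*(98 + 12))) = 86/((420*110)) = 86/46200 = 86*(1/46200) = 43/23100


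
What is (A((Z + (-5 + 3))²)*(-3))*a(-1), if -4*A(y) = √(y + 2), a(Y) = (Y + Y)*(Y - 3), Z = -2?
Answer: 18*√2 ≈ 25.456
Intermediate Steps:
a(Y) = 2*Y*(-3 + Y) (a(Y) = (2*Y)*(-3 + Y) = 2*Y*(-3 + Y))
A(y) = -√(2 + y)/4 (A(y) = -√(y + 2)/4 = -√(2 + y)/4)
(A((Z + (-5 + 3))²)*(-3))*a(-1) = (-√(2 + (-2 + (-5 + 3))²)/4*(-3))*(2*(-1)*(-3 - 1)) = (-√(2 + (-2 - 2)²)/4*(-3))*(2*(-1)*(-4)) = (-√(2 + (-4)²)/4*(-3))*8 = (-√(2 + 16)/4*(-3))*8 = (-3*√2/4*(-3))*8 = (9*√2/4)*8 = 18*√2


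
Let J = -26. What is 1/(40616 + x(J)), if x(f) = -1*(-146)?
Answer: 1/40762 ≈ 2.4533e-5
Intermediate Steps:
x(f) = 146
1/(40616 + x(J)) = 1/(40616 + 146) = 1/40762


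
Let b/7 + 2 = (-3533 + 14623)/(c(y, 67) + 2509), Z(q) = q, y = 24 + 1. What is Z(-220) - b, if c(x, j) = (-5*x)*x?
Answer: -3519/44 ≈ -79.977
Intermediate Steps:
y = 25
c(x, j) = -5*x²
b = -6161/44 (b = -14 + 7*((-3533 + 14623)/(-5*25² + 2509)) = -14 + 7*(11090/(-5*625 + 2509)) = -14 + 7*(11090/(-3125 + 2509)) = -14 + 7*(11090/(-616)) = -14 + 7*(11090*(-1/616)) = -14 + 7*(-5545/308) = -14 - 5545/44 = -6161/44 ≈ -140.02)
Z(-220) - b = -220 - 1*(-6161/44) = -220 + 6161/44 = -3519/44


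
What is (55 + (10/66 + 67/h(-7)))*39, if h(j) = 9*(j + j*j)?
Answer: 2990741/1386 ≈ 2157.8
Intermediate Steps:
h(j) = 9*j + 9*j² (h(j) = 9*(j + j²) = 9*j + 9*j²)
(55 + (10/66 + 67/h(-7)))*39 = (55 + (10/66 + 67/((9*(-7)*(1 - 7)))))*39 = (55 + (10*(1/66) + 67/((9*(-7)*(-6)))))*39 = (55 + (5/33 + 67/378))*39 = (55 + 1367/4158)*39 = (230057/4158)*39 = 2990741/1386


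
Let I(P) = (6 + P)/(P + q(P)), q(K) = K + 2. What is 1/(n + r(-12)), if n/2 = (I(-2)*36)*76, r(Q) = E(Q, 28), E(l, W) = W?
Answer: -1/10916 ≈ -9.1609e-5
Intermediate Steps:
q(K) = 2 + K
I(P) = (6 + P)/(2 + 2*P) (I(P) = (6 + P)/(P + (2 + P)) = (6 + P)/(2 + 2*P))
r(Q) = 28
n = -10944 (n = 2*((((6 - 2)/(2*(1 - 2)))*36)*76) = 2*((((½)*4/(-1))*36)*76) = 2*((((½)*(-1)*4)*36)*76) = 2*(-2*36*76) = 2*(-72*76) = 2*(-5472) = -10944)
1/(n + r(-12)) = 1/(-10944 + 28) = 1/(-10916) = -1/10916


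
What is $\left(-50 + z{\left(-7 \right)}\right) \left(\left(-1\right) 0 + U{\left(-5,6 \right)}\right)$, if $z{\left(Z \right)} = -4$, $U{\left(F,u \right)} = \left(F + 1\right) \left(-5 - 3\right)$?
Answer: $-1728$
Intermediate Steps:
$U{\left(F,u \right)} = -8 - 8 F$ ($U{\left(F,u \right)} = \left(1 + F\right) \left(-8\right) = -8 - 8 F$)
$\left(-50 + z{\left(-7 \right)}\right) \left(\left(-1\right) 0 + U{\left(-5,6 \right)}\right) = \left(-50 - 4\right) \left(\left(-1\right) 0 - -32\right) = - 54 \left(0 + \left(-8 + 40\right)\right) = - 54 \left(0 + 32\right) = \left(-54\right) 32 = -1728$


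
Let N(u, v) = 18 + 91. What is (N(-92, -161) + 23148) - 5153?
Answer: 18104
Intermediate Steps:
N(u, v) = 109
(N(-92, -161) + 23148) - 5153 = (109 + 23148) - 5153 = 23257 - 5153 = 18104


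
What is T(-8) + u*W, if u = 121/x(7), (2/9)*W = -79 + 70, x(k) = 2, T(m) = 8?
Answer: -9769/4 ≈ -2442.3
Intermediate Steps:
W = -81/2 (W = 9*(-79 + 70)/2 = (9/2)*(-9) = -81/2 ≈ -40.500)
u = 121/2 ≈ 60.500
T(-8) + u*W = 8 + (121/2)*(-81/2) = 8 - 9801/4 = -9769/4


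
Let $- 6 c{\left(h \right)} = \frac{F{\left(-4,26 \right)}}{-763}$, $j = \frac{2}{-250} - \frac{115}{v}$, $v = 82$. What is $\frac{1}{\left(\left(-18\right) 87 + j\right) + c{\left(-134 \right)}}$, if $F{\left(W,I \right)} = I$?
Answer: $- \frac{23462250}{36774842323} \approx -0.000638$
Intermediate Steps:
$j = - \frac{14457}{10250}$ ($j = \frac{2}{-250} - \frac{115}{82} = 2 \left(- \frac{1}{250}\right) - \frac{115}{82} = - \frac{1}{125} - \frac{115}{82} = - \frac{14457}{10250} \approx -1.4104$)
$c{\left(h \right)} = \frac{13}{2289}$ ($c{\left(h \right)} = - \frac{26 \frac{1}{-763}}{6} = - \frac{26 \left(- \frac{1}{763}\right)}{6} = \left(- \frac{1}{6}\right) \left(- \frac{26}{763}\right) = \frac{13}{2289}$)
$\frac{1}{\left(\left(-18\right) 87 + j\right) + c{\left(-134 \right)}} = \frac{1}{\left(\left(-18\right) 87 - \frac{14457}{10250}\right) + \frac{13}{2289}} = \frac{1}{\left(-1566 - \frac{14457}{10250}\right) + \frac{13}{2289}} = \frac{1}{- \frac{16065957}{10250} + \frac{13}{2289}} = \frac{1}{- \frac{36774842323}{23462250}} = - \frac{23462250}{36774842323}$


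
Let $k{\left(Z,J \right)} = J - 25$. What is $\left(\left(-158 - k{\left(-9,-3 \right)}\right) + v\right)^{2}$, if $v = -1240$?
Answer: $1876900$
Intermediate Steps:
$k{\left(Z,J \right)} = -25 + J$
$\left(\left(-158 - k{\left(-9,-3 \right)}\right) + v\right)^{2} = \left(\left(-158 - \left(-25 - 3\right)\right) - 1240\right)^{2} = \left(\left(-158 - -28\right) - 1240\right)^{2} = \left(\left(-158 + 28\right) - 1240\right)^{2} = \left(-130 - 1240\right)^{2} = \left(-1370\right)^{2} = 1876900$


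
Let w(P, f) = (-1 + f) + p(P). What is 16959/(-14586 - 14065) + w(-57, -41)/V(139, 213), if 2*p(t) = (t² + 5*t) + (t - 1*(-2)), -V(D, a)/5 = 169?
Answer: -21919957/9684038 ≈ -2.2635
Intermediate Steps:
V(D, a) = -845 (V(D, a) = -5*169 = -845)
p(t) = 1 + t²/2 + 3*t (p(t) = ((t² + 5*t) + (t - 1*(-2)))/2 = ((t² + 5*t) + (t + 2))/2 = ((t² + 5*t) + (2 + t))/2 = (2 + t² + 6*t)/2 = 1 + t²/2 + 3*t)
w(P, f) = f + P²/2 + 3*P (w(P, f) = (-1 + f) + (1 + P²/2 + 3*P) = f + P²/2 + 3*P)
16959/(-14586 - 14065) + w(-57, -41)/V(139, 213) = 16959/(-14586 - 14065) + (-41 + (½)*(-57)² + 3*(-57))/(-845) = 16959/(-28651) + (-41 + (½)*3249 - 171)*(-1/845) = 16959*(-1/28651) + (-41 + 3249/2 - 171)*(-1/845) = -16959/28651 + (2825/2)*(-1/845) = -16959/28651 - 565/338 = -21919957/9684038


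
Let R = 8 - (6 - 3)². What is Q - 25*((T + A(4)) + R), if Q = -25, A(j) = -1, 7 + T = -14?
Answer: 550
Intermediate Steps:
T = -21 (T = -7 - 14 = -21)
R = -1 (R = 8 - 1*3² = 8 - 1*9 = 8 - 9 = -1)
Q - 25*((T + A(4)) + R) = -25 - 25*((-21 - 1) - 1) = -25 - 25*(-22 - 1) = -25 - 25*(-23) = -25 + 575 = 550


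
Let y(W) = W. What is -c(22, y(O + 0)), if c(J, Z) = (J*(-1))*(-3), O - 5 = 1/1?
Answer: -66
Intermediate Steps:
O = 6 (O = 5 + 1/1 = 5 + 1 = 6)
c(J, Z) = 3*J (c(J, Z) = -J*(-3) = 3*J)
-c(22, y(O + 0)) = -3*22 = -1*66 = -66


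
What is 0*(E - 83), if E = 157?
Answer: 0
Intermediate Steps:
0*(E - 83) = 0*(157 - 83) = 0*74 = 0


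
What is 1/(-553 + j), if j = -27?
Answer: -1/580 ≈ -0.0017241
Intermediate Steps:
1/(-553 + j) = 1/(-553 - 27) = 1/(-580) = -1/580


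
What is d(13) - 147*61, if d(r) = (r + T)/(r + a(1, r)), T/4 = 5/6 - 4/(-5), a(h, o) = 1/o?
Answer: -22862041/2550 ≈ -8965.5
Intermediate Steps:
T = 98/15 (T = 4*(5/6 - 4/(-5)) = 4*(5*(⅙) - 4*(-⅕)) = 4*(⅚ + ⅘) = 4*(49/30) = 98/15 ≈ 6.5333)
d(r) = (98/15 + r)/(r + 1/r) (d(r) = (r + 98/15)/(r + 1/r) = (98/15 + r)/(r + 1/r))
d(13) - 147*61 = (1/15)*13*(98 + 15*13)/(1 + 13²) - 147*61 = (1/15)*13*(98 + 195)/(1 + 169) - 8967 = (1/15)*13*293/170 - 8967 = (1/15)*13*(1/170)*293 - 8967 = 3809/2550 - 8967 = -22862041/2550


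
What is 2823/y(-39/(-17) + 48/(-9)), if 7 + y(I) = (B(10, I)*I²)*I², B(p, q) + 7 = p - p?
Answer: -19098162423/4087760782 ≈ -4.6720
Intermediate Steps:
B(p, q) = -7 (B(p, q) = -7 + (p - p) = -7 + 0 = -7)
y(I) = -7 - 7*I⁴ (y(I) = -7 + (-7*I²)*I² = -7 - 7*I⁴)
2823/y(-39/(-17) + 48/(-9)) = 2823/(-7 - 7*(-39/(-17) + 48/(-9))⁴) = 2823/(-7 - 7*(-39*(-1/17) + 48*(-⅑))⁴) = 2823/(-7 - 7*(39/17 - 16/3)⁴) = 2823/(-7 - 7*(-155/51)⁴) = 2823/(-7 - 7*577200625/6765201) = 2823/(-7 - 4040404375/6765201) = 2823/(-4087760782/6765201) = 2823*(-6765201/4087760782) = -19098162423/4087760782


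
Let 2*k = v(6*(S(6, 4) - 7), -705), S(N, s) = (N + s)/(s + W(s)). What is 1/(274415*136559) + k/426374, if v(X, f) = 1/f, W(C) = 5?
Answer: -7374530129/4505759395558621980 ≈ -1.6367e-9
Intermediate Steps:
S(N, s) = (N + s)/(5 + s) (S(N, s) = (N + s)/(s + 5) = (N + s)/(5 + s))
k = -1/1410 (k = (½)/(-705) = (½)*(-1/705) = -1/1410 ≈ -0.00070922)
1/(274415*136559) + k/426374 = 1/(274415*136559) - 1/1410/426374 = (1/274415)*(1/136559) - 1/1410*1/426374 = 1/37473837985 - 1/601187340 = -7374530129/4505759395558621980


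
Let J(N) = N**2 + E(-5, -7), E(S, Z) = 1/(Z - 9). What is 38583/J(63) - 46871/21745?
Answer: 10447348247/1380872735 ≈ 7.5658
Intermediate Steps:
E(S, Z) = 1/(-9 + Z)
J(N) = -1/16 + N**2 (J(N) = N**2 + 1/(-9 - 7) = N**2 + 1/(-16) = N**2 - 1/16 = -1/16 + N**2)
38583/J(63) - 46871/21745 = 38583/(-1/16 + 63**2) - 46871/21745 = 38583/(-1/16 + 3969) - 46871*1/21745 = 38583/(63503/16) - 46871/21745 = 38583*(16/63503) - 46871/21745 = 617328/63503 - 46871/21745 = 10447348247/1380872735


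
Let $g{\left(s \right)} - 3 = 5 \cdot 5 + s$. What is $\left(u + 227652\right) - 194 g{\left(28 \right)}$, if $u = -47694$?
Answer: $169094$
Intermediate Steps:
$g{\left(s \right)} = 28 + s$ ($g{\left(s \right)} = 3 + \left(5 \cdot 5 + s\right) = 3 + \left(25 + s\right) = 28 + s$)
$\left(u + 227652\right) - 194 g{\left(28 \right)} = \left(-47694 + 227652\right) - 194 \left(28 + 28\right) = 179958 - 10864 = 169094$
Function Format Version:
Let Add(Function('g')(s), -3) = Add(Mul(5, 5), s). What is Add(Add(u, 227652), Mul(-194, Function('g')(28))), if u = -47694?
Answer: 169094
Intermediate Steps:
Function('g')(s) = Add(28, s) (Function('g')(s) = Add(3, Add(Mul(5, 5), s)) = Add(3, Add(25, s)) = Add(28, s))
Add(Add(u, 227652), Mul(-194, Function('g')(28))) = Add(Add(-47694, 227652), Mul(-194, Add(28, 28))) = Add(179958, Mul(-194, 56)) = Add(179958, -10864) = 169094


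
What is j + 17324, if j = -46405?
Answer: -29081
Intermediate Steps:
j + 17324 = -46405 + 17324 = -29081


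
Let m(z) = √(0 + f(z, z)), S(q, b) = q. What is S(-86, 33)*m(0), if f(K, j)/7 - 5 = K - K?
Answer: -86*√35 ≈ -508.78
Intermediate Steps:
f(K, j) = 35 (f(K, j) = 35 + 7*(K - K) = 35 + 7*0 = 35 + 0 = 35)
m(z) = √35 (m(z) = √(0 + 35) = √35)
S(-86, 33)*m(0) = -86*√35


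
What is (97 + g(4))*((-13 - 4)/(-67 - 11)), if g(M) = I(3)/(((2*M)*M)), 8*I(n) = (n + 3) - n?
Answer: 422195/19968 ≈ 21.144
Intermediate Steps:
I(n) = 3/8 (I(n) = ((n + 3) - n)/8 = ((3 + n) - n)/8 = (1/8)*3 = 3/8)
g(M) = 3/(16*M**2) (g(M) = 3/(8*(((2*M)*M))) = 3/(8*((2*M**2))) = 3*(1/(2*M**2))/8 = 3/(16*M**2))
(97 + g(4))*((-13 - 4)/(-67 - 11)) = (97 + (3/16)/4**2)*((-13 - 4)/(-67 - 11)) = (97 + (3/16)*(1/16))*(-17/(-78)) = (97 + 3/256)*(-17*(-1/78)) = (24835/256)*(17/78) = 422195/19968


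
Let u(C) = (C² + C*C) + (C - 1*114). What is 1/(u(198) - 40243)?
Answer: 1/38249 ≈ 2.6144e-5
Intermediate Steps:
u(C) = -114 + C + 2*C² (u(C) = (C² + C²) + (C - 114) = 2*C² + (-114 + C) = -114 + C + 2*C²)
1/(u(198) - 40243) = 1/((-114 + 198 + 2*198²) - 40243) = 1/((-114 + 198 + 2*39204) - 40243) = 1/((-114 + 198 + 78408) - 40243) = 1/(78492 - 40243) = 1/38249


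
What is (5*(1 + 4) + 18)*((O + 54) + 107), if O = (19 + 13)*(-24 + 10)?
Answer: -12341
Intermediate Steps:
O = -448 (O = 32*(-14) = -448)
(5*(1 + 4) + 18)*((O + 54) + 107) = (5*(1 + 4) + 18)*((-448 + 54) + 107) = (5*5 + 18)*(-394 + 107) = (25 + 18)*(-287) = 43*(-287) = -12341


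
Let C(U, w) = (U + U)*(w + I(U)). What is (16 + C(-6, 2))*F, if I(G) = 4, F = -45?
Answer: 2520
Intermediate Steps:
C(U, w) = 2*U*(4 + w) (C(U, w) = (U + U)*(w + 4) = (2*U)*(4 + w) = 2*U*(4 + w))
(16 + C(-6, 2))*F = (16 + 2*(-6)*(4 + 2))*(-45) = (16 + 2*(-6)*6)*(-45) = (16 - 72)*(-45) = -56*(-45) = 2520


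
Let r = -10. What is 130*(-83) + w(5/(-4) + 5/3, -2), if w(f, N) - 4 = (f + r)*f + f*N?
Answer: -1553879/144 ≈ -10791.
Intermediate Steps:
w(f, N) = 4 + N*f + f*(-10 + f) (w(f, N) = 4 + ((f - 10)*f + f*N) = 4 + ((-10 + f)*f + N*f) = 4 + (f*(-10 + f) + N*f) = 4 + (N*f + f*(-10 + f)) = 4 + N*f + f*(-10 + f))
130*(-83) + w(5/(-4) + 5/3, -2) = 130*(-83) + (4 + (5/(-4) + 5/3)**2 - 10*(5/(-4) + 5/3) - 2*(5/(-4) + 5/3)) = -10790 + (4 + (5*(-1/4) + 5*(1/3))**2 - 10*(5*(-1/4) + 5*(1/3)) - 2*(5*(-1/4) + 5*(1/3))) = -10790 + (4 + (-5/4 + 5/3)**2 - 10*(-5/4 + 5/3) - 2*(-5/4 + 5/3)) = -10790 + (4 + (5/12)**2 - 10*5/12 - 2*5/12) = -10790 + (4 + 25/144 - 25/6 - 5/6) = -10790 - 119/144 = -1553879/144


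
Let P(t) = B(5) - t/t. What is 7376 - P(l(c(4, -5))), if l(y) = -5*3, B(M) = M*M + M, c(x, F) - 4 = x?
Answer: 7347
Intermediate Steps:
c(x, F) = 4 + x
B(M) = M + M**2 (B(M) = M**2 + M = M + M**2)
l(y) = -15
P(t) = 29 (P(t) = 5*(1 + 5) - t/t = 5*6 - 1*1 = 30 - 1 = 29)
7376 - P(l(c(4, -5))) = 7376 - 1*29 = 7376 - 29 = 7347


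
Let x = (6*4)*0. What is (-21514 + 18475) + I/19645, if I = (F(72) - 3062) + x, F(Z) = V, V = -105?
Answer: -59704322/19645 ≈ -3039.2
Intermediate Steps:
F(Z) = -105
x = 0 (x = 24*0 = 0)
I = -3167 (I = (-105 - 3062) + 0 = -3167 + 0 = -3167)
(-21514 + 18475) + I/19645 = (-21514 + 18475) - 3167/19645 = -3039 - 3167*1/19645 = -3039 - 3167/19645 = -59704322/19645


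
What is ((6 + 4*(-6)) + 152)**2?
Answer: 17956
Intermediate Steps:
((6 + 4*(-6)) + 152)**2 = ((6 - 24) + 152)**2 = (-18 + 152)**2 = 134**2 = 17956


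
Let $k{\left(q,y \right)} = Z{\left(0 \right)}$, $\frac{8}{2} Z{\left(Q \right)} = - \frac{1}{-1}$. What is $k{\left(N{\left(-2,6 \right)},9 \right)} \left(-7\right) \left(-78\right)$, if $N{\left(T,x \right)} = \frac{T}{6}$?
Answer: $\frac{273}{2} \approx 136.5$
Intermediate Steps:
$N{\left(T,x \right)} = \frac{T}{6}$ ($N{\left(T,x \right)} = T \frac{1}{6} = \frac{T}{6}$)
$Z{\left(Q \right)} = \frac{1}{4}$ ($Z{\left(Q \right)} = \frac{\left(-1\right) \frac{1}{-1}}{4} = \frac{\left(-1\right) \left(-1\right)}{4} = \frac{1}{4} \cdot 1 = \frac{1}{4}$)
$k{\left(q,y \right)} = \frac{1}{4}$
$k{\left(N{\left(-2,6 \right)},9 \right)} \left(-7\right) \left(-78\right) = \frac{1}{4} \left(-7\right) \left(-78\right) = \left(- \frac{7}{4}\right) \left(-78\right) = \frac{273}{2}$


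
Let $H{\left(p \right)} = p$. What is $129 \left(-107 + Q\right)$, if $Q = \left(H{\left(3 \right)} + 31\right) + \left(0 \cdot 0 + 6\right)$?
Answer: $-8643$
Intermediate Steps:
$Q = 40$ ($Q = \left(3 + 31\right) + \left(0 \cdot 0 + 6\right) = 34 + \left(0 + 6\right) = 34 + 6 = 40$)
$129 \left(-107 + Q\right) = 129 \left(-107 + 40\right) = 129 \left(-67\right) = -8643$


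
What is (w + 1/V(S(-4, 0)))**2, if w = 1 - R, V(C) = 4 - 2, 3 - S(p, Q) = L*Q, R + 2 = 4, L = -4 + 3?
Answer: 1/4 ≈ 0.25000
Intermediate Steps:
L = -1
R = 2 (R = -2 + 4 = 2)
S(p, Q) = 3 + Q (S(p, Q) = 3 - (-1)*Q = 3 + Q)
V(C) = 2
w = -1 (w = 1 - 1*2 = 1 - 2 = -1)
(w + 1/V(S(-4, 0)))**2 = (-1 + 1/2)**2 = (-1/2)**2 = 1/4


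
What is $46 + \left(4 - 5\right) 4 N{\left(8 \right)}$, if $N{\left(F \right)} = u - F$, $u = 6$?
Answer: $54$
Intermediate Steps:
$N{\left(F \right)} = 6 - F$
$46 + \left(4 - 5\right) 4 N{\left(8 \right)} = 46 + \left(4 - 5\right) 4 \left(6 - 8\right) = 46 + \left(-1\right) 4 \left(6 - 8\right) = 46 - -8 = 46 + 8 = 54$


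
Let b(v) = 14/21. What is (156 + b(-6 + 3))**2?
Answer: 220900/9 ≈ 24544.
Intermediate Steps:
b(v) = 2/3 (b(v) = 14*(1/21) = 2/3)
(156 + b(-6 + 3))**2 = (156 + 2/3)**2 = (470/3)**2 = 220900/9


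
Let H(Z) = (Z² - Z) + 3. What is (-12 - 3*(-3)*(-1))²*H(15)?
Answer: 93933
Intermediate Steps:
H(Z) = 3 + Z² - Z
(-12 - 3*(-3)*(-1))²*H(15) = (-12 - 3*(-3)*(-1))²*(3 + 15² - 1*15) = (-12 + 9*(-1))²*(3 + 225 - 15) = (-12 - 9)²*213 = (-21)²*213 = 441*213 = 93933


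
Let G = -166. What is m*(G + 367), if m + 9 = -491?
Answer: -100500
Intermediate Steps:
m = -500 (m = -9 - 491 = -500)
m*(G + 367) = -500*(-166 + 367) = -500*201 = -100500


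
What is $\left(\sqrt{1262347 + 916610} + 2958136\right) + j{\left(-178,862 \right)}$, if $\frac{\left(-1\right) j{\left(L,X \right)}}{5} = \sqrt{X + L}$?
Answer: $2958136 + \sqrt{2178957} - 30 \sqrt{19} \approx 2.9595 \cdot 10^{6}$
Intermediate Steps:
$j{\left(L,X \right)} = - 5 \sqrt{L + X}$ ($j{\left(L,X \right)} = - 5 \sqrt{X + L} = - 5 \sqrt{L + X}$)
$\left(\sqrt{1262347 + 916610} + 2958136\right) + j{\left(-178,862 \right)} = \left(\sqrt{1262347 + 916610} + 2958136\right) - 5 \sqrt{-178 + 862} = \left(\sqrt{2178957} + 2958136\right) - 5 \sqrt{684} = \left(2958136 + \sqrt{2178957}\right) - 5 \cdot 6 \sqrt{19} = \left(2958136 + \sqrt{2178957}\right) - 30 \sqrt{19} = 2958136 + \sqrt{2178957} - 30 \sqrt{19}$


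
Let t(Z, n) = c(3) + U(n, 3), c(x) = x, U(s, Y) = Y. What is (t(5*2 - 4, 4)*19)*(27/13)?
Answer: 3078/13 ≈ 236.77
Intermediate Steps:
t(Z, n) = 6 (t(Z, n) = 3 + 3 = 6)
(t(5*2 - 4, 4)*19)*(27/13) = (6*19)*(27/13) = 114*(27*(1/13)) = 114*(27/13) = 3078/13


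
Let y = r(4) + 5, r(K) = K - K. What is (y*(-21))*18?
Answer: -1890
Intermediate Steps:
r(K) = 0
y = 5 (y = 0 + 5 = 5)
(y*(-21))*18 = (5*(-21))*18 = -105*18 = -1890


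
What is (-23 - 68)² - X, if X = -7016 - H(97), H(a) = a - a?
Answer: 15297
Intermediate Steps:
H(a) = 0
X = -7016 (X = -7016 - 1*0 = -7016 + 0 = -7016)
(-23 - 68)² - X = (-23 - 68)² - 1*(-7016) = (-91)² + 7016 = 8281 + 7016 = 15297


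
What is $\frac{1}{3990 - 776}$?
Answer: $\frac{1}{3214} \approx 0.00031114$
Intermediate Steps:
$\frac{1}{3990 - 776} = \frac{1}{3214}$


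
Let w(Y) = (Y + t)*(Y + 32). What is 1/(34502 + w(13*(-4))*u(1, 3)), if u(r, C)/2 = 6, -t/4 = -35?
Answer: 1/13382 ≈ 7.4727e-5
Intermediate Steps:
t = 140 (t = -4*(-35) = 140)
u(r, C) = 12 (u(r, C) = 2*6 = 12)
w(Y) = (32 + Y)*(140 + Y) (w(Y) = (Y + 140)*(Y + 32) = (140 + Y)*(32 + Y) = (32 + Y)*(140 + Y))
1/(34502 + w(13*(-4))*u(1, 3)) = 1/(34502 + (4480 + (13*(-4))² + 172*(13*(-4)))*12) = 1/(34502 + (4480 + (-52)² + 172*(-52))*12) = 1/(34502 + (4480 + 2704 - 8944)*12) = 1/(34502 - 1760*12) = 1/(34502 - 21120) = 1/13382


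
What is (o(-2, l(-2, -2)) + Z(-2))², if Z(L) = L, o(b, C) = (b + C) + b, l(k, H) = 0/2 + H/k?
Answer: 25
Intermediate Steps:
l(k, H) = H/k (l(k, H) = 0*(½) + H/k = 0 + H/k = H/k)
o(b, C) = C + 2*b (o(b, C) = (C + b) + b = C + 2*b)
(o(-2, l(-2, -2)) + Z(-2))² = ((-2/(-2) + 2*(-2)) - 2)² = ((-2*(-½) - 4) - 2)² = ((1 - 4) - 2)² = (-3 - 2)² = (-5)² = 25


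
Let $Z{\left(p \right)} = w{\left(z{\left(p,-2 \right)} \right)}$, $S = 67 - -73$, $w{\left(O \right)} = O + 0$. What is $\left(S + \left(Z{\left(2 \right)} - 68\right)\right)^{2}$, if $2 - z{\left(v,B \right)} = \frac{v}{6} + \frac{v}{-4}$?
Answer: $\frac{198025}{36} \approx 5500.7$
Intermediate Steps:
$z{\left(v,B \right)} = 2 + \frac{v}{12}$ ($z{\left(v,B \right)} = 2 - \left(\frac{v}{6} + \frac{v}{-4}\right) = 2 - \left(v \frac{1}{6} + v \left(- \frac{1}{4}\right)\right) = 2 - \left(\frac{v}{6} - \frac{v}{4}\right) = 2 - - \frac{v}{12} = 2 + \frac{v}{12}$)
$w{\left(O \right)} = O$
$S = 140$ ($S = 67 + 73 = 140$)
$Z{\left(p \right)} = 2 + \frac{p}{12}$
$\left(S + \left(Z{\left(2 \right)} - 68\right)\right)^{2} = \left(140 + \left(\left(2 + \frac{1}{12} \cdot 2\right) - 68\right)\right)^{2} = \left(140 + \left(\left(2 + \frac{1}{6}\right) - 68\right)\right)^{2} = \left(140 + \left(\frac{13}{6} - 68\right)\right)^{2} = \left(140 - \frac{395}{6}\right)^{2} = \left(\frac{445}{6}\right)^{2} = \frac{198025}{36}$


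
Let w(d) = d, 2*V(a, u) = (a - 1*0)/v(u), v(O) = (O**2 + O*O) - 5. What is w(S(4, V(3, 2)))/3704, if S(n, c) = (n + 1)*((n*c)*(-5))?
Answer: -25/1852 ≈ -0.013499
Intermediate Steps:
v(O) = -5 + 2*O**2 (v(O) = (O**2 + O**2) - 5 = 2*O**2 - 5 = -5 + 2*O**2)
V(a, u) = a/(2*(-5 + 2*u**2)) (V(a, u) = ((a - 1*0)/(-5 + 2*u**2))/2 = ((a + 0)/(-5 + 2*u**2))/2 = (a/(-5 + 2*u**2))/2 = a/(2*(-5 + 2*u**2)))
S(n, c) = -5*c*n*(1 + n) (S(n, c) = (1 + n)*((c*n)*(-5)) = (1 + n)*(-5*c*n) = -5*c*n*(1 + n))
w(S(4, V(3, 2)))/3704 = -5*(1/2)*3/(-5 + 2*2**2)*4*(1 + 4)/3704 = -5*(1/2)*3/(-5 + 2*4)*4*5*(1/3704) = -5*(1/2)*3/(-5 + 8)*4*5*(1/3704) = -5*(1/2)*3/3*4*5*(1/3704) = -5*(1/2)*3*(1/3)*4*5*(1/3704) = -5*1/2*4*5*(1/3704) = -50*1/3704 = -25/1852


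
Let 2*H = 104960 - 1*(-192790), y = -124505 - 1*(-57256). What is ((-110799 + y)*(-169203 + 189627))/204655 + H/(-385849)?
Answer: -1403151971579973/78965927095 ≈ -17769.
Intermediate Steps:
y = -67249 (y = -124505 + 57256 = -67249)
H = 148875 (H = (104960 - 1*(-192790))/2 = (104960 + 192790)/2 = (½)*297750 = 148875)
((-110799 + y)*(-169203 + 189627))/204655 + H/(-385849) = ((-110799 - 67249)*(-169203 + 189627))/204655 + 148875/(-385849) = -178048*20424*(1/204655) + 148875*(-1/385849) = -3636452352*1/204655 - 148875/385849 = -3636452352/204655 - 148875/385849 = -1403151971579973/78965927095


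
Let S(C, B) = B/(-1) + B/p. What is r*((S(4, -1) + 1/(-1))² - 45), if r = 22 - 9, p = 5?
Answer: -14612/25 ≈ -584.48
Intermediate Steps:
S(C, B) = -4*B/5 (S(C, B) = B/(-1) + B/5 = B*(-1) + B*(⅕) = -B + B/5 = -4*B/5)
r = 13
r*((S(4, -1) + 1/(-1))² - 45) = 13*((-⅘*(-1) + 1/(-1))² - 45) = 13*((⅘ - 1)² - 45) = 13*((-⅕)² - 45) = 13*(1/25 - 45) = 13*(-1124/25) = -14612/25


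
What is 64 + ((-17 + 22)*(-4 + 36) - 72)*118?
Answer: 10448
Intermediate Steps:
64 + ((-17 + 22)*(-4 + 36) - 72)*118 = 64 + (5*32 - 72)*118 = 64 + (160 - 72)*118 = 64 + 88*118 = 64 + 10384 = 10448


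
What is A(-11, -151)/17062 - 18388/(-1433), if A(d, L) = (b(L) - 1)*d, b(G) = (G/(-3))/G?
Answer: 470635610/36674769 ≈ 12.833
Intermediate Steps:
b(G) = -⅓ (b(G) = (G*(-⅓))/G = (-G/3)/G = -⅓)
A(d, L) = -4*d/3 (A(d, L) = (-⅓ - 1)*d = -4*d/3)
A(-11, -151)/17062 - 18388/(-1433) = -4/3*(-11)/17062 - 18388/(-1433) = (44/3)*(1/17062) - 18388*(-1/1433) = 22/25593 + 18388/1433 = 470635610/36674769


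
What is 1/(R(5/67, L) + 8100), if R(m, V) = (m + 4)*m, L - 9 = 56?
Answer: 4489/36362265 ≈ 0.00012345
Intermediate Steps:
L = 65 (L = 9 + 56 = 65)
R(m, V) = m*(4 + m) (R(m, V) = (4 + m)*m = m*(4 + m))
1/(R(5/67, L) + 8100) = 1/((5/67)*(4 + 5/67) + 8100) = 1/((5*(1/67))*(4 + 5*(1/67)) + 8100) = 1/(5*(4 + 5/67)/67 + 8100) = 1/((5/67)*(273/67) + 8100) = 1/(1365/4489 + 8100) = 1/(36362265/4489) = 4489/36362265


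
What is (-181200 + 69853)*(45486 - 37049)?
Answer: -939434639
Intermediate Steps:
(-181200 + 69853)*(45486 - 37049) = -111347*8437 = -939434639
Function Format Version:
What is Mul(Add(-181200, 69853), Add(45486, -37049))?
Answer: -939434639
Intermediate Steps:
Mul(Add(-181200, 69853), Add(45486, -37049)) = Mul(-111347, 8437) = -939434639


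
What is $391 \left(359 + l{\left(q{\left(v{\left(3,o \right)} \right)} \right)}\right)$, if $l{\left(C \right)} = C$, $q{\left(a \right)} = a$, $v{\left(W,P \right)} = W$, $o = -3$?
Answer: $141542$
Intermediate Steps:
$391 \left(359 + l{\left(q{\left(v{\left(3,o \right)} \right)} \right)}\right) = 391 \left(359 + 3\right) = 391 \cdot 362 = 141542$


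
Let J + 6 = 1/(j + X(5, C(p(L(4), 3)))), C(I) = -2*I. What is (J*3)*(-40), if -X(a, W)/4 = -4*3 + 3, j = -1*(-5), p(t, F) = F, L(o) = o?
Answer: 29400/41 ≈ 717.07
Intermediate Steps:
j = 5
X(a, W) = 36 (X(a, W) = -4*(-4*3 + 3) = -4*(-12 + 3) = -4*(-9) = 36)
J = -245/41 (J = -6 + 1/(5 + 36) = -6 + 1/41 = -245/41 ≈ -5.9756)
(J*3)*(-40) = -245/41*3*(-40) = -735/41*(-40) = 29400/41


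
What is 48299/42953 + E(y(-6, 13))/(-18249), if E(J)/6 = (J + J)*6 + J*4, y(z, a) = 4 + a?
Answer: 270436385/261283099 ≈ 1.0350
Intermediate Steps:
E(J) = 96*J (E(J) = 6*((J + J)*6 + J*4) = 6*((2*J)*6 + 4*J) = 6*(12*J + 4*J) = 6*(16*J) = 96*J)
48299/42953 + E(y(-6, 13))/(-18249) = 48299/42953 + (96*(4 + 13))/(-18249) = 48299*(1/42953) + (96*17)*(-1/18249) = 48299/42953 + 1632*(-1/18249) = 48299/42953 - 544/6083 = 270436385/261283099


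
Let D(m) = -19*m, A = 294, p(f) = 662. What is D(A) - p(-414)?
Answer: -6248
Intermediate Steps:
D(A) - p(-414) = -19*294 - 1*662 = -5586 - 662 = -6248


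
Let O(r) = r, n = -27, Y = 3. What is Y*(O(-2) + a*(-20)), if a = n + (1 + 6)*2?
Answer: 774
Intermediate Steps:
a = -13 (a = -27 + (1 + 6)*2 = -27 + 7*2 = -27 + 14 = -13)
Y*(O(-2) + a*(-20)) = 3*(-2 - 13*(-20)) = 3*(-2 + 260) = 3*258 = 774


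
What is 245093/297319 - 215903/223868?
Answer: -9323584333/66560209892 ≈ -0.14008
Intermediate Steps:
245093/297319 - 215903/223868 = -9323584333/66560209892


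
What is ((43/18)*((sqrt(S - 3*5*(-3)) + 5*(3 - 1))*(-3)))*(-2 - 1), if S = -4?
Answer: 215 + 43*sqrt(41)/2 ≈ 352.67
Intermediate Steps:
((43/18)*((sqrt(S - 3*5*(-3)) + 5*(3 - 1))*(-3)))*(-2 - 1) = ((43/18)*((sqrt(-4 - 3*5*(-3)) + 5*(3 - 1))*(-3)))*(-2 - 1) = ((43*(1/18))*((sqrt(-4 - 15*(-3)) + 5*2)*(-3)))*(-3) = (43*((sqrt(-4 + 45) + 10)*(-3))/18)*(-3) = (43*((sqrt(41) + 10)*(-3))/18)*(-3) = (43*((10 + sqrt(41))*(-3))/18)*(-3) = (43*(-30 - 3*sqrt(41))/18)*(-3) = (-215/3 - 43*sqrt(41)/6)*(-3) = 215 + 43*sqrt(41)/2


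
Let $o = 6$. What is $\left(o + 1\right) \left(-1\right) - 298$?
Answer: $-305$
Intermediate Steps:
$\left(o + 1\right) \left(-1\right) - 298 = \left(6 + 1\right) \left(-1\right) - 298 = 7 \left(-1\right) - 298 = -7 - 298 = -305$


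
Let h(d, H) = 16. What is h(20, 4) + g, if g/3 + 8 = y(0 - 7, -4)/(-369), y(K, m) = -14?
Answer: -970/123 ≈ -7.8862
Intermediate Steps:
g = -2938/123 (g = -24 + 3*(-14/(-369)) = -24 + 3*(-14*(-1/369)) = -24 + 3*(14/369) = -24 + 14/123 = -2938/123 ≈ -23.886)
h(20, 4) + g = 16 - 2938/123 = -970/123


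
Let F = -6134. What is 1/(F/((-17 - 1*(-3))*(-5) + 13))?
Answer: -83/6134 ≈ -0.013531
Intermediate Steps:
1/(F/((-17 - 1*(-3))*(-5) + 13)) = 1/(-6134/((-17 - 1*(-3))*(-5) + 13)) = 1/(-6134/((-17 + 3)*(-5) + 13)) = 1/(-6134/(-14*(-5) + 13)) = 1/(-6134/(70 + 13)) = 1/(-6134/83) = -83/6134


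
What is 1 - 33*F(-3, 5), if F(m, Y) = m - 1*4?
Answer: 232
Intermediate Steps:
F(m, Y) = -4 + m (F(m, Y) = m - 4 = -4 + m)
1 - 33*F(-3, 5) = 1 - 33*(-4 - 3) = 1 - 33*(-7) = 1 + 231 = 232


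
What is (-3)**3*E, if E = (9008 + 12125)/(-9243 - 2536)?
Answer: 570591/11779 ≈ 48.441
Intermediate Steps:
E = -21133/11779 (E = 21133/(-11779) = 21133*(-1/11779) = -21133/11779 ≈ -1.7941)
(-3)**3*E = (-3)**3*(-21133/11779) = -27*(-21133/11779) = 570591/11779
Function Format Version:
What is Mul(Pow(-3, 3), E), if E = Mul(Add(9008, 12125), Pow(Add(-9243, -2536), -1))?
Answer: Rational(570591, 11779) ≈ 48.441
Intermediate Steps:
E = Rational(-21133, 11779) (E = Mul(21133, Pow(-11779, -1)) = Mul(21133, Rational(-1, 11779)) = Rational(-21133, 11779) ≈ -1.7941)
Mul(Pow(-3, 3), E) = Mul(Pow(-3, 3), Rational(-21133, 11779)) = Mul(-27, Rational(-21133, 11779)) = Rational(570591, 11779)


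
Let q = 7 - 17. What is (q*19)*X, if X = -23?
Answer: 4370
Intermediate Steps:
q = -10
(q*19)*X = -10*19*(-23) = -190*(-23) = 4370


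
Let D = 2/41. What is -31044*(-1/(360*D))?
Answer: 106067/60 ≈ 1767.8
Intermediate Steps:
D = 2/41 (D = 2*(1/41) = 2/41 ≈ 0.048781)
-31044*(-1/(360*D)) = -31044/((24*(2/41))*(-15)) = -31044/((48/41)*(-15)) = -31044/(-720/41) = -31044*(-41/720) = 106067/60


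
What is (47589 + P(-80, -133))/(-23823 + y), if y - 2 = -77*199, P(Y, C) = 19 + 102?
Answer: -23855/19572 ≈ -1.2188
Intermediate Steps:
P(Y, C) = 121
y = -15321 (y = 2 - 77*199 = 2 - 15323 = -15321)
(47589 + P(-80, -133))/(-23823 + y) = (47589 + 121)/(-23823 - 15321) = 47710/(-39144) = 47710*(-1/39144) = -23855/19572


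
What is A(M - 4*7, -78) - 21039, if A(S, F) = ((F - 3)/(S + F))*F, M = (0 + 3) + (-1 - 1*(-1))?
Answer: -2173335/103 ≈ -21100.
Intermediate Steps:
M = 3 (M = 3 + (-1 + 1) = 3 + 0 = 3)
A(S, F) = F*(-3 + F)/(F + S) (A(S, F) = ((-3 + F)/(F + S))*F = F*(-3 + F)/(F + S))
A(M - 4*7, -78) - 21039 = -78*(-3 - 78)/(-78 + (3 - 4*7)) - 21039 = -78*(-81)/(-78 + (3 - 28)) - 21039 = -78*(-81)/(-78 - 25) - 21039 = -78*(-81)/(-103) - 21039 = -78*(-1/103)*(-81) - 21039 = -6318/103 - 21039 = -2173335/103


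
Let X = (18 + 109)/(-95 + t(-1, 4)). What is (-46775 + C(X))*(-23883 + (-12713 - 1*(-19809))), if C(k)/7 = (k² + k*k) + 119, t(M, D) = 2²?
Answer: 911821627736/1183 ≈ 7.7077e+8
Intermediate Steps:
t(M, D) = 4
X = -127/91 (X = (18 + 109)/(-95 + 4) = 127/(-91) = 127*(-1/91) = -127/91 ≈ -1.3956)
C(k) = 833 + 14*k² (C(k) = 7*((k² + k*k) + 119) = 7*((k² + k²) + 119) = 7*(2*k² + 119) = 7*(119 + 2*k²) = 833 + 14*k²)
(-46775 + C(X))*(-23883 + (-12713 - 1*(-19809))) = (-46775 + (833 + 14*(-127/91)²))*(-23883 + (-12713 - 1*(-19809))) = (-46775 + (833 + 14*(16129/8281)))*(-23883 + (-12713 + 19809)) = (-46775 + (833 + 32258/1183))*(-23883 + 7096) = (-46775 + 1017697/1183)*(-16787) = -54317128/1183*(-16787) = 911821627736/1183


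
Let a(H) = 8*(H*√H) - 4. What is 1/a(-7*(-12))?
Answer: 1/9483260 + 84*√21/2370815 ≈ 0.00016247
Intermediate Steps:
a(H) = -4 + 8*H^(3/2) (a(H) = 8*H^(3/2) - 4 = -4 + 8*H^(3/2))
1/a(-7*(-12)) = 1/(-4 + 8*(-7*(-12))^(3/2)) = 1/(-4 + 8*84^(3/2)) = 1/(-4 + 8*(168*√21)) = 1/(-4 + 1344*√21)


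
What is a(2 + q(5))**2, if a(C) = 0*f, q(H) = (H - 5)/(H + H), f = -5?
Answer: 0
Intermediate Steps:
q(H) = (-5 + H)/(2*H) (q(H) = (-5 + H)/((2*H)) = (-5 + H)*(1/(2*H)) = (-5 + H)/(2*H))
a(C) = 0 (a(C) = 0*(-5) = 0)
a(2 + q(5))**2 = 0**2 = 0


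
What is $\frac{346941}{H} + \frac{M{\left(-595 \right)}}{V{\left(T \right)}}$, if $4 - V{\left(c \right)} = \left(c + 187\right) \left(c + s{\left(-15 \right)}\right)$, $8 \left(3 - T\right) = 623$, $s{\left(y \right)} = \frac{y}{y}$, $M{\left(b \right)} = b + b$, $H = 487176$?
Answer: $\frac{411507799}{723781144} \approx 0.56855$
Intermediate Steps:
$M{\left(b \right)} = 2 b$
$s{\left(y \right)} = 1$
$T = - \frac{599}{8}$ ($T = 3 - \frac{623}{8} = - \frac{599}{8} \approx -74.875$)
$V{\left(c \right)} = 4 - \left(1 + c\right) \left(187 + c\right)$ ($V{\left(c \right)} = 4 - \left(c + 187\right) \left(c + 1\right) = 4 - \left(187 + c\right) \left(1 + c\right) = 4 - \left(1 + c\right) \left(187 + c\right)$)
$\frac{346941}{H} + \frac{M{\left(-595 \right)}}{V{\left(T \right)}} = \frac{346941}{487176} + \frac{2 \left(-595\right)}{-183 - \left(- \frac{599}{8}\right)^{2} - - \frac{28153}{2}} = 346941 \cdot \frac{1}{487176} - \frac{1190}{-183 - \frac{358801}{64} + \frac{28153}{2}} = \frac{115647}{162392} - \frac{1190}{-183 - \frac{358801}{64} + \frac{28153}{2}} = \frac{115647}{162392} - \frac{1190}{\frac{530383}{64}} = \frac{115647}{162392} - \frac{640}{4457} = \frac{411507799}{723781144}$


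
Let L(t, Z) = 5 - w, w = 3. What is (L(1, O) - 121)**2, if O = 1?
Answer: 14161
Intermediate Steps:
L(t, Z) = 2 (L(t, Z) = 5 - 1*3 = 5 - 3 = 2)
(L(1, O) - 121)**2 = (2 - 121)**2 = (-119)**2 = 14161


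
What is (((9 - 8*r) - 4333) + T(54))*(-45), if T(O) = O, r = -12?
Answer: 187830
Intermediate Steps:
(((9 - 8*r) - 4333) + T(54))*(-45) = (((9 - 8*(-12)) - 4333) + 54)*(-45) = (((9 + 96) - 4333) + 54)*(-45) = ((105 - 4333) + 54)*(-45) = (-4228 + 54)*(-45) = -4174*(-45) = 187830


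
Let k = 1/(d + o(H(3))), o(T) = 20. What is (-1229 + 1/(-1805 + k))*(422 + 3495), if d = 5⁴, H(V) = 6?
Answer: -5604568712897/1164224 ≈ -4.8140e+6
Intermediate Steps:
d = 625
k = 1/645 (k = 1/(625 + 20) = 1/645 ≈ 0.0015504)
(-1229 + 1/(-1805 + k))*(422 + 3495) = (-1229 + 1/(-1805 + 1/645))*(422 + 3495) = (-1229 + 1/(-1164224/645))*3917 = (-1229 - 645/1164224)*3917 = -1430831941/1164224*3917 = -5604568712897/1164224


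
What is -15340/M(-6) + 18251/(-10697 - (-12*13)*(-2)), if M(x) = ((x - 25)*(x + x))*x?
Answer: 32035457/6143022 ≈ 5.2149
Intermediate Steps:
M(x) = 2*x²*(-25 + x) (M(x) = ((-25 + x)*(2*x))*x = (2*x*(-25 + x))*x = 2*x²*(-25 + x))
-15340/M(-6) + 18251/(-10697 - (-12*13)*(-2)) = -15340*1/(72*(-25 - 6)) + 18251/(-10697 - (-12*13)*(-2)) = -15340/(2*36*(-31)) + 18251/(-10697 - (-156)*(-2)) = -15340/(-2232) + 18251/(-10697 - 1*312) = -15340*(-1/2232) + 18251/(-10697 - 312) = 3835/558 + 18251/(-11009) = 3835/558 + 18251*(-1/11009) = 3835/558 - 18251/11009 = 32035457/6143022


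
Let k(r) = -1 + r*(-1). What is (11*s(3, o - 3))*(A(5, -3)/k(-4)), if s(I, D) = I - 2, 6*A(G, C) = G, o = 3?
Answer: 55/18 ≈ 3.0556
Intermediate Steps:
A(G, C) = G/6
k(r) = -1 - r
s(I, D) = -2 + I
(11*s(3, o - 3))*(A(5, -3)/k(-4)) = (11*(-2 + 3))*(((1/6)*5)/(-1 - 1*(-4))) = (11*1)*(5/(6*(-1 + 4))) = 11*((5/6)/3) = 11*((5/6)*(1/3)) = 11*(5/18) = 55/18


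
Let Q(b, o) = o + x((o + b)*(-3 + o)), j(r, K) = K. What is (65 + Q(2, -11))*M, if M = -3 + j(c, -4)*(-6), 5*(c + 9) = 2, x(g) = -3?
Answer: 1071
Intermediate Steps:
c = -43/5 (c = -9 + (1/5)*2 = -9 + 2/5 = -43/5 ≈ -8.6000)
Q(b, o) = -3 + o (Q(b, o) = o - 3 = -3 + o)
M = 21 (M = -3 - 4*(-6) = -3 + 24 = 21)
(65 + Q(2, -11))*M = (65 + (-3 - 11))*21 = (65 - 14)*21 = 51*21 = 1071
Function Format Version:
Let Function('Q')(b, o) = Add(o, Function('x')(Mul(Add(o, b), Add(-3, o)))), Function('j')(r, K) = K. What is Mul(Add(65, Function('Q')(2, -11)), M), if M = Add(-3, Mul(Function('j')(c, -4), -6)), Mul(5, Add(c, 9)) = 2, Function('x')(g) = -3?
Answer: 1071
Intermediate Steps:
c = Rational(-43, 5) (c = Add(-9, Mul(Rational(1, 5), 2)) = Add(-9, Rational(2, 5)) = Rational(-43, 5) ≈ -8.6000)
Function('Q')(b, o) = Add(-3, o) (Function('Q')(b, o) = Add(o, -3) = Add(-3, o))
M = 21 (M = Add(-3, Mul(-4, -6)) = Add(-3, 24) = 21)
Mul(Add(65, Function('Q')(2, -11)), M) = Mul(Add(65, Add(-3, -11)), 21) = Mul(Add(65, -14), 21) = Mul(51, 21) = 1071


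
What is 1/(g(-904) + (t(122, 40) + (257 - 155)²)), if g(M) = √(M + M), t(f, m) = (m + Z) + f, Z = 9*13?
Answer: 10683/114128297 - 4*I*√113/114128297 ≈ 9.3605e-5 - 3.7257e-7*I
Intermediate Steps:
Z = 117
t(f, m) = 117 + f + m (t(f, m) = (m + 117) + f = (117 + m) + f = 117 + f + m)
g(M) = √2*√M (g(M) = √(2*M) = √2*√M)
1/(g(-904) + (t(122, 40) + (257 - 155)²)) = 1/(√2*√(-904) + ((117 + 122 + 40) + (257 - 155)²)) = 1/(√2*(2*I*√226) + (279 + 102²)) = 1/(4*I*√113 + (279 + 10404)) = 1/(4*I*√113 + 10683) = 1/(10683 + 4*I*√113)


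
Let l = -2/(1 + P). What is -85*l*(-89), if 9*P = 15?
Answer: -22695/4 ≈ -5673.8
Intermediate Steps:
P = 5/3 (P = (1/9)*15 = 5/3 ≈ 1.6667)
l = -3/4 (l = -2/(1 + 5/3) = -2/(8/3) = (3/8)*(-2) = -3/4 ≈ -0.75000)
-85*l*(-89) = -85*(-3/4)*(-89) = (255/4)*(-89) = -22695/4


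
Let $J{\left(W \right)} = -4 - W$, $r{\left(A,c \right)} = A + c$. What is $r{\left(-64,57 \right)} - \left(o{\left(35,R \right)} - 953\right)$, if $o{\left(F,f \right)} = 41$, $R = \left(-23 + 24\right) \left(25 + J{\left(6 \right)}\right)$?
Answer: $905$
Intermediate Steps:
$R = 15$ ($R = \left(-23 + 24\right) \left(25 - 10\right) = 1 \left(25 - 10\right) = 1 \cdot 15 = 15$)
$r{\left(-64,57 \right)} - \left(o{\left(35,R \right)} - 953\right) = \left(-64 + 57\right) - \left(41 - 953\right) = -7 - \left(41 - 953\right) = -7 - -912 = -7 + 912 = 905$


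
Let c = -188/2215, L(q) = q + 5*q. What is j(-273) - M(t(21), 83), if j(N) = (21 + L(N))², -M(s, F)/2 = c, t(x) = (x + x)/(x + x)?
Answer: 5791535759/2215 ≈ 2.6147e+6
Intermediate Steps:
L(q) = 6*q
t(x) = 1 (t(x) = (2*x)/((2*x)) = (2*x)*(1/(2*x)) = 1)
c = -188/2215 (c = -188*1/2215 = -188/2215 ≈ -0.084876)
M(s, F) = 376/2215 (M(s, F) = -2*(-188/2215) = 376/2215)
j(N) = (21 + 6*N)²
j(-273) - M(t(21), 83) = 9*(7 + 2*(-273))² - 1*376/2215 = 9*(7 - 546)² - 376/2215 = 9*(-539)² - 376/2215 = 9*290521 - 376/2215 = 2614689 - 376/2215 = 5791535759/2215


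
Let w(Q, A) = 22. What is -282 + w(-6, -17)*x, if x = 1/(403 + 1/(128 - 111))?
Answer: -965945/3426 ≈ -281.95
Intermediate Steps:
x = 17/6852 (x = 1/(403 + 1/17) = 1/(6852/17) = 17/6852 ≈ 0.0024810)
-282 + w(-6, -17)*x = -282 + 22*(17/6852) = -282 + 187/3426 = -965945/3426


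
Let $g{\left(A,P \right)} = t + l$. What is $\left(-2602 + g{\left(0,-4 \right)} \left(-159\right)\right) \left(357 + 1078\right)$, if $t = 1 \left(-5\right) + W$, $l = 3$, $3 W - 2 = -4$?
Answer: $-3125430$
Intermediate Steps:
$W = - \frac{2}{3}$ ($W = \frac{2}{3} + \frac{1}{3} \left(-4\right) = \frac{2}{3} - \frac{4}{3} = - \frac{2}{3} \approx -0.66667$)
$t = - \frac{17}{3}$ ($t = 1 \left(-5\right) - \frac{2}{3} = -5 - \frac{2}{3} = - \frac{17}{3} \approx -5.6667$)
$g{\left(A,P \right)} = - \frac{8}{3}$ ($g{\left(A,P \right)} = - \frac{17}{3} + 3 = - \frac{8}{3}$)
$\left(-2602 + g{\left(0,-4 \right)} \left(-159\right)\right) \left(357 + 1078\right) = \left(-2602 - -424\right) \left(357 + 1078\right) = \left(-2602 + 424\right) 1435 = \left(-2178\right) 1435 = -3125430$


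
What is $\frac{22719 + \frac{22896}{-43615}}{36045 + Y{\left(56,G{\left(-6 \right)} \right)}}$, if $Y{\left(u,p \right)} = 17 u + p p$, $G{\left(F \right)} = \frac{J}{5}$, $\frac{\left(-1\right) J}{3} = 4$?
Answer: $\frac{4954331445}{8069376887} \approx 0.61397$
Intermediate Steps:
$J = -12$ ($J = \left(-3\right) 4 = -12$)
$G{\left(F \right)} = - \frac{12}{5}$
$Y{\left(u,p \right)} = p^{2} + 17 u$ ($Y{\left(u,p \right)} = 17 u + p^{2} = p^{2} + 17 u$)
$\frac{22719 + \frac{22896}{-43615}}{36045 + Y{\left(56,G{\left(-6 \right)} \right)}} = \frac{22719 + \frac{22896}{-43615}}{36045 + \left(\left(- \frac{12}{5}\right)^{2} + 17 \cdot 56\right)} = \frac{22719 + 22896 \left(- \frac{1}{43615}\right)}{36045 + \left(\frac{144}{25} + 952\right)} = \frac{22719 - \frac{22896}{43615}}{36045 + \frac{23944}{25}} = \frac{990866289}{43615 \cdot \frac{925069}{25}} = \frac{990866289}{43615} \cdot \frac{25}{925069} = \frac{4954331445}{8069376887}$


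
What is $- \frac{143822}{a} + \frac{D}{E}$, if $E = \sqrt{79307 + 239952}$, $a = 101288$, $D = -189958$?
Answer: $- \frac{71911}{50644} - \frac{189958 \sqrt{319259}}{319259} \approx -337.61$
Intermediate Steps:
$E = \sqrt{319259} \approx 565.03$
$- \frac{143822}{a} + \frac{D}{E} = - \frac{143822}{101288} - \frac{189958}{\sqrt{319259}} = \left(-143822\right) \frac{1}{101288} - 189958 \frac{\sqrt{319259}}{319259} = - \frac{71911}{50644} - \frac{189958 \sqrt{319259}}{319259}$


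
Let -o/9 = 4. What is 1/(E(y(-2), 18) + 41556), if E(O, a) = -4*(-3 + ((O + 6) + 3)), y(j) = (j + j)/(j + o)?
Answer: 19/789100 ≈ 2.4078e-5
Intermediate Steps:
o = -36 (o = -9*4 = -36)
y(j) = 2*j/(-36 + j) (y(j) = (j + j)/(j - 36) = (2*j)/(-36 + j) = 2*j/(-36 + j))
E(O, a) = -24 - 4*O (E(O, a) = -4*(-3 + ((6 + O) + 3)) = -4*(-3 + (9 + O)) = -4*(6 + O) = -24 - 4*O)
1/(E(y(-2), 18) + 41556) = 1/((-24 - 8*(-2)/(-36 - 2)) + 41556) = 1/((-24 - 8*(-2)/(-38)) + 41556) = 1/((-24 - 8*(-2)*(-1)/38) + 41556) = 1/((-24 - 4*2/19) + 41556) = 1/((-24 - 8/19) + 41556) = 1/(-464/19 + 41556) = 1/(789100/19) = 19/789100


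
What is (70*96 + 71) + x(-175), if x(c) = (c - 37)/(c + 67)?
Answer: 183410/27 ≈ 6793.0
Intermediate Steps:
x(c) = (-37 + c)/(67 + c)
(70*96 + 71) + x(-175) = (70*96 + 71) + (-37 - 175)/(67 - 175) = (6720 + 71) - 212/(-108) = 6791 - 1/108*(-212) = 6791 + 53/27 = 183410/27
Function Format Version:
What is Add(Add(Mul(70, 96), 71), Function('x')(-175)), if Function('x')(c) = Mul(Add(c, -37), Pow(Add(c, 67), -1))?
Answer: Rational(183410, 27) ≈ 6793.0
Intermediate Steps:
Function('x')(c) = Mul(Pow(Add(67, c), -1), Add(-37, c)) (Function('x')(c) = Mul(Add(-37, c), Pow(Add(67, c), -1)) = Mul(Pow(Add(67, c), -1), Add(-37, c)))
Add(Add(Mul(70, 96), 71), Function('x')(-175)) = Add(Add(Mul(70, 96), 71), Mul(Pow(Add(67, -175), -1), Add(-37, -175))) = Add(Add(6720, 71), Mul(Pow(-108, -1), -212)) = Add(6791, Mul(Rational(-1, 108), -212)) = Add(6791, Rational(53, 27)) = Rational(183410, 27)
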